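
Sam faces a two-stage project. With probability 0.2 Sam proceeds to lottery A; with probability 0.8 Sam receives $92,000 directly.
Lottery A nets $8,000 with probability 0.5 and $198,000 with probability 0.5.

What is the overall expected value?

EV(A) = 0.5 × 8000 + 0.5 × 198000 = 4000 + 99000 = 103000
Branch B: 92000 (certain)
Overall = 0.2 × 103000 + 0.8 × 92000 = 20600 + 73600 = 94200

$94,200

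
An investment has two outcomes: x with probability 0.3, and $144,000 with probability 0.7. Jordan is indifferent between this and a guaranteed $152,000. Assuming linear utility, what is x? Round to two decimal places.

0.3·x + 0.7·144000 = 152000
0.3·x = 152000 − 100800 = 51200
x = 51200 / 0.3 = 170666.6667

x = $170,666.67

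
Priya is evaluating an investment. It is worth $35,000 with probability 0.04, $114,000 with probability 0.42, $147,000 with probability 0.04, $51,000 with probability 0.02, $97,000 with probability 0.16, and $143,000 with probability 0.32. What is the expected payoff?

EV = 0.04 × 35000 + 0.42 × 114000 + 0.04 × 147000 + 0.02 × 51000 + 0.16 × 97000 + 0.32 × 143000 = 1400 + 47880 + 5880 + 1020 + 15520 + 45760 = 117460

$117,460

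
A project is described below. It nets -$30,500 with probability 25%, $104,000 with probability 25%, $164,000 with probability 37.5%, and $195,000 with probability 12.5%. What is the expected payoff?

$104,250

EV = 0.25 × (-30500) + 0.25 × 104000 + 0.375 × 164000 + 0.125 × 195000 = -7625 + 26000 + 61500 + 24375 = 104250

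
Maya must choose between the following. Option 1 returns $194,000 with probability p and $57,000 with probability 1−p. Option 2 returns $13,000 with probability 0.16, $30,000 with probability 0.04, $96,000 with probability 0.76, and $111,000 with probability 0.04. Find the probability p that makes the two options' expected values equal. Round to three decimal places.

p = 0.173

EV(Option 2) = 0.16 × 13000 + 0.04 × 30000 + 0.76 × 96000 + 0.04 × 111000 = 2080 + 1200 + 72960 + 4440 = 80680
p·194000 + (1−p)·57000 = 80680
137000p + 57000 = 80680
p = (80680 − 57000) / 137000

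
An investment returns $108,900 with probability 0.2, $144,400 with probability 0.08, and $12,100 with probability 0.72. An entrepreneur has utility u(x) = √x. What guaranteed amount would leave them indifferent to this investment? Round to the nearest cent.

$30,835.36

E[u] = 0.2·√108900 + 0.08·√144400 + 0.72·√12100 = 0.2·330 + 0.08·380 + 0.72·110 = 175.6
CE = (175.6)² = 30835.36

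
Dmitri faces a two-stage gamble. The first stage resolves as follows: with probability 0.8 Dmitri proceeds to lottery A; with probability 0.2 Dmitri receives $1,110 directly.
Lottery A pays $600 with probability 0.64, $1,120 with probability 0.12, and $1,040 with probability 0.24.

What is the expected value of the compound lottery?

EV(A) = 0.64 × 600 + 0.12 × 1120 + 0.24 × 1040 = 384 + 134.4 + 249.6 = 768
Branch B: 1110 (certain)
Overall = 0.8 × 768 + 0.2 × 1110 = 614.4 + 222 = 836.4

$836.40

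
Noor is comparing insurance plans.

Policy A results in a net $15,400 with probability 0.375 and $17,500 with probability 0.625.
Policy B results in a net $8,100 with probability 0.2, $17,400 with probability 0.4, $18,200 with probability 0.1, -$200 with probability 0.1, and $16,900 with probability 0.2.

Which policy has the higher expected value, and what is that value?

Policy A ($16,712.50)

Policy A = 0.375 × 15400 + 0.625 × 17500 = 5775 + 10937.5 = 16712.5
Policy B = 0.2 × 8100 + 0.4 × 17400 + 0.1 × 18200 + 0.1 × (-200) + 0.2 × 16900 = 1620 + 6960 + 1820 − 20 + 3380 = 13760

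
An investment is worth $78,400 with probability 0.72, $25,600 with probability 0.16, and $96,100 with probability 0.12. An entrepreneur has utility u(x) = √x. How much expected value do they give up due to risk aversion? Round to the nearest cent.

$2,168.64

E[u] = 0.72·√78400 + 0.16·√25600 + 0.12·√96100 = 0.72·280 + 0.16·160 + 0.12·310 = 264.4
CE = (264.4)² = 69907.36
Risk premium = EV − CE = 72076 − 69907.36 = 2168.64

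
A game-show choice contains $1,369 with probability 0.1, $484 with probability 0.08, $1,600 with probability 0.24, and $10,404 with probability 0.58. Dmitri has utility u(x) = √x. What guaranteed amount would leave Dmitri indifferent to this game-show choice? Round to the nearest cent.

$5,508.61

E[u] = 0.1·√1369 + 0.08·√484 + 0.24·√1600 + 0.58·√10404 = 0.1·37 + 0.08·22 + 0.24·40 + 0.58·102 = 74.22
CE = (74.22)² = 5508.6084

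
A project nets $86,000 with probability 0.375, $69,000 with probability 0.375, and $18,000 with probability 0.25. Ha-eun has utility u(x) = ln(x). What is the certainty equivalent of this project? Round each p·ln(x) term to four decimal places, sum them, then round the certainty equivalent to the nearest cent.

E[u] = 0.375·ln(86000) + 0.375·ln(69000) + 0.25·ln(18000) = 4.2608 + 4.1782 + 2.4495 = 10.8885
CE = e^10.8885 ≈ 53556.90

$53,556.90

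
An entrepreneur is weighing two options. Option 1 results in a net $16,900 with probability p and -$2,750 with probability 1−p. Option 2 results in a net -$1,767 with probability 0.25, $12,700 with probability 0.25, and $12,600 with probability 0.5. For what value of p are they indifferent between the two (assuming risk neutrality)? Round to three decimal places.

p = 0.600

EV(Option 2) = 0.25 × (-1767) + 0.25 × 12700 + 0.5 × 12600 = -441.75 + 3175 + 6300 = 9033.25
p·16900 + (1−p)·(-2750) = 9033.25
19650p − 2750 = 9033.25
p = (9033.25 + 2750) / 19650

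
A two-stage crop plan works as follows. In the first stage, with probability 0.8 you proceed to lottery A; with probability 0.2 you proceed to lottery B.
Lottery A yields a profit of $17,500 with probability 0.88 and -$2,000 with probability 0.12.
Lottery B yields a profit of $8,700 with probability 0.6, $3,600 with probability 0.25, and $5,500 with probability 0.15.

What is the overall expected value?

EV(A) = 0.88 × 17500 + 0.12 × (-2000) = 15400 − 240 = 15160
EV(B) = 0.6 × 8700 + 0.25 × 3600 + 0.15 × 5500 = 5220 + 900 + 825 = 6945
Overall = 0.8 × 15160 + 0.2 × 6945 = 12128 + 1389 = 13517

$13,517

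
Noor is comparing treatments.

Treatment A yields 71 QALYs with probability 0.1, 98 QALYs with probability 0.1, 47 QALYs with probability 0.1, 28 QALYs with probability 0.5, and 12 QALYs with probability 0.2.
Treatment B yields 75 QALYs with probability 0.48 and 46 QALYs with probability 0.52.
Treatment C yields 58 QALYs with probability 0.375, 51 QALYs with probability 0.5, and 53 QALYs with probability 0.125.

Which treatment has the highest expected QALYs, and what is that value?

Treatment B (59.92 QALYs)

Treatment A = 0.1 × 71 + 0.1 × 98 + 0.1 × 47 + 0.5 × 28 + 0.2 × 12 = 7.1 + 9.8 + 4.7 + 14 + 2.4 = 38
Treatment B = 0.48 × 75 + 0.52 × 46 = 36 + 23.92 = 59.92
Treatment C = 0.375 × 58 + 0.5 × 51 + 0.125 × 53 = 21.75 + 25.5 + 6.625 = 53.875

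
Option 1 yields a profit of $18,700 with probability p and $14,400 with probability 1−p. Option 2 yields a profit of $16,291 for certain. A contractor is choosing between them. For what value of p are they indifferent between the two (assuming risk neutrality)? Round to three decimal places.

p = 0.440

p·18700 + (1−p)·14400 = 16291
4300p + 14400 = 16291
p = (16291 − 14400) / 4300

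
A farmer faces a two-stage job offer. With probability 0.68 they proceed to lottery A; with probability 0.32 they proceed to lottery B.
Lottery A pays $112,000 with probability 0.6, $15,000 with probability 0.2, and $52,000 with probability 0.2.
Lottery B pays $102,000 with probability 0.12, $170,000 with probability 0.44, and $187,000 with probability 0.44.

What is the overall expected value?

EV(A) = 0.6 × 112000 + 0.2 × 15000 + 0.2 × 52000 = 67200 + 3000 + 10400 = 80600
EV(B) = 0.12 × 102000 + 0.44 × 170000 + 0.44 × 187000 = 12240 + 74800 + 82280 = 169320
Overall = 0.68 × 80600 + 0.32 × 169320 = 54808 + 54182.4 = 108990.4

$108,990.40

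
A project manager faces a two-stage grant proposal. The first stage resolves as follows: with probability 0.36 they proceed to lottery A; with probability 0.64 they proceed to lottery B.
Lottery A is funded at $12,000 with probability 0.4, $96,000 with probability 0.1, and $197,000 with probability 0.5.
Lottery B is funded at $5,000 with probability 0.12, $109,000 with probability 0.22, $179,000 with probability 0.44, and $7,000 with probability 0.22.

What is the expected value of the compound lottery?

EV(A) = 0.4 × 12000 + 0.1 × 96000 + 0.5 × 197000 = 4800 + 9600 + 98500 = 112900
EV(B) = 0.12 × 5000 + 0.22 × 109000 + 0.44 × 179000 + 0.22 × 7000 = 600 + 23980 + 78760 + 1540 = 104880
Overall = 0.36 × 112900 + 0.64 × 104880 = 40644 + 67123.2 = 107767.2

$107,767.20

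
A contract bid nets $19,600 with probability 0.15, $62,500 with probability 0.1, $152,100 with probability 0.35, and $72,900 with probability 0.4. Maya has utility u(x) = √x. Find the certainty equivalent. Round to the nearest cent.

$84,390.25

E[u] = 0.15·√19600 + 0.1·√62500 + 0.35·√152100 + 0.4·√72900 = 0.15·140 + 0.1·250 + 0.35·390 + 0.4·270 = 290.5
CE = (290.5)² = 84390.25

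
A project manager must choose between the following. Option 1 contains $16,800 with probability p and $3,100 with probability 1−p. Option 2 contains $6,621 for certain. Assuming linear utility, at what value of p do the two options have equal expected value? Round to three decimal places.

p·16800 + (1−p)·3100 = 6621
13700p + 3100 = 6621
p = (6621 − 3100) / 13700

p = 0.257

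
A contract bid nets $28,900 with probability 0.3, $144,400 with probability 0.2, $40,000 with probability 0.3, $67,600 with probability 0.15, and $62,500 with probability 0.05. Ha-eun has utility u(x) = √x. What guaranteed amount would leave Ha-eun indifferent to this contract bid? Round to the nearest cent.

$56,882.25

E[u] = 0.3·√28900 + 0.2·√144400 + 0.3·√40000 + 0.15·√67600 + 0.05·√62500 = 0.3·170 + 0.2·380 + 0.3·200 + 0.15·260 + 0.05·250 = 238.5
CE = (238.5)² = 56882.25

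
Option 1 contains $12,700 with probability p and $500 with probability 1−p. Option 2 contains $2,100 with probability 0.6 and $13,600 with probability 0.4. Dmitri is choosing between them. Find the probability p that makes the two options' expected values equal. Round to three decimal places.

EV(Option 2) = 0.6 × 2100 + 0.4 × 13600 = 1260 + 5440 = 6700
p·12700 + (1−p)·500 = 6700
12200p + 500 = 6700
p = (6700 − 500) / 12200

p = 0.508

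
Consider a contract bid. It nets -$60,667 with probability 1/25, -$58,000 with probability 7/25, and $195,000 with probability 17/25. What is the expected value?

EV = 1/25 × (-60667) + 7/25 × (-58000) + 17/25 × 195000 = -2426.68 − 16240 + 132600 = 113933.32

$113,933.32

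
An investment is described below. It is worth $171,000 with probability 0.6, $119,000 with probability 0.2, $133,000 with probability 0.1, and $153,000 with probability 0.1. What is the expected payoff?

$155,000

EV = 0.6 × 171000 + 0.2 × 119000 + 0.1 × 133000 + 0.1 × 153000 = 102600 + 23800 + 13300 + 15300 = 155000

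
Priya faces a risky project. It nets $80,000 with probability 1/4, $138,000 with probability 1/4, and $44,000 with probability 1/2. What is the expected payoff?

$76,500

EV = 1/4 × 80000 + 1/4 × 138000 + 1/2 × 44000 = 20000 + 34500 + 22000 = 76500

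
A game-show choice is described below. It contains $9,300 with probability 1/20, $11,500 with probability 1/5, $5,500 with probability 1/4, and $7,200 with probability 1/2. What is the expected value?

$7,740

EV = 1/20 × 9300 + 1/5 × 11500 + 1/4 × 5500 + 1/2 × 7200 = 465 + 2300 + 1375 + 3600 = 7740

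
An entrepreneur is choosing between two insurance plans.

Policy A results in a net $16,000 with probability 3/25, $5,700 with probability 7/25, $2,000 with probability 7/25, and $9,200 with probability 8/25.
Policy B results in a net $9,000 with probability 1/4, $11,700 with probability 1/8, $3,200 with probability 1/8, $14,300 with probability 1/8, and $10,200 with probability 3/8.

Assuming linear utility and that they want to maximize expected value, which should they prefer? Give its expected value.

Policy A = 3/25 × 16000 + 7/25 × 5700 + 7/25 × 2000 + 8/25 × 9200 = 1920 + 1596 + 560 + 2944 = 7020
Policy B = 1/4 × 9000 + 1/8 × 11700 + 1/8 × 3200 + 1/8 × 14300 + 3/8 × 10200 = 2250 + 1462.5 + 400 + 1787.5 + 3825 = 9725

Policy B ($9,725)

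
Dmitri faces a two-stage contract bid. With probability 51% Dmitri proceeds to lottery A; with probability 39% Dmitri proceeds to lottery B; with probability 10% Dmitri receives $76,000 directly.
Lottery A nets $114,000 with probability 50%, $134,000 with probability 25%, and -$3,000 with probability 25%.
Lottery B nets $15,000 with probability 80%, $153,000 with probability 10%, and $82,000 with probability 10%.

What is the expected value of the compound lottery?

$67,217.50

EV(A) = 0.5 × 114000 + 0.25 × 134000 + 0.25 × (-3000) = 57000 + 33500 − 750 = 89750
EV(B) = 0.8 × 15000 + 0.1 × 153000 + 0.1 × 82000 = 12000 + 15300 + 8200 = 35500
Branch C: 76000 (certain)
Overall = 0.51 × 89750 + 0.39 × 35500 + 0.1 × 76000 = 45772.5 + 13845 + 7600 = 67217.5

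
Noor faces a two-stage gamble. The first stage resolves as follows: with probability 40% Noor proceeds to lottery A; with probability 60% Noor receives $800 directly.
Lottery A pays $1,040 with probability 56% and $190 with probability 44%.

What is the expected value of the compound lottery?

EV(A) = 0.56 × 1040 + 0.44 × 190 = 582.4 + 83.6 = 666
Branch B: 800 (certain)
Overall = 0.4 × 666 + 0.6 × 800 = 266.4 + 480 = 746.4

$746.40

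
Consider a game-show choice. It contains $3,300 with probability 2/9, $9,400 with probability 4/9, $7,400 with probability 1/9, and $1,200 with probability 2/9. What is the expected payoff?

EV = 2/9 × 3300 + 4/9 × 9400 + 1/9 × 7400 + 2/9 × 1200 = 733.3333 + 4177.7778 + 822.2222 + 266.6667 = 6000

$6,000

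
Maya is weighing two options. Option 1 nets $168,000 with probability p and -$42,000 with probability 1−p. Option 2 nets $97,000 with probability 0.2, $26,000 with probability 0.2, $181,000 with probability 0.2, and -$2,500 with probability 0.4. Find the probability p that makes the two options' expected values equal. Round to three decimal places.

EV(Option 2) = 0.2 × 97000 + 0.2 × 26000 + 0.2 × 181000 + 0.4 × (-2500) = 19400 + 5200 + 36200 − 1000 = 59800
p·168000 + (1−p)·(-42000) = 59800
210000p − 42000 = 59800
p = (59800 + 42000) / 210000

p = 0.485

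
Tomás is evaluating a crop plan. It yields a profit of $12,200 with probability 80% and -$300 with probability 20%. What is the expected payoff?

$9,700

EV = 0.8 × 12200 + 0.2 × (-300) = 9760 − 60 = 9700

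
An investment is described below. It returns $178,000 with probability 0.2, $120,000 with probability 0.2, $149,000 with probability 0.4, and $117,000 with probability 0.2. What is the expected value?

EV = 0.2 × 178000 + 0.2 × 120000 + 0.4 × 149000 + 0.2 × 117000 = 35600 + 24000 + 59600 + 23400 = 142600

$142,600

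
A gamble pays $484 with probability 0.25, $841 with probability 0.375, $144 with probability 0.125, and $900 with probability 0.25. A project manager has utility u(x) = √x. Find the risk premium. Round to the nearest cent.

E[u] = 0.25·√484 + 0.375·√841 + 0.125·√144 + 0.25·√900 = 0.25·22 + 0.375·29 + 0.125·12 + 0.25·30 = 25.375
CE = (25.375)² = 643.890625
Risk premium = EV − CE = 679.375 − 643.890625 = 35.484375

$35.48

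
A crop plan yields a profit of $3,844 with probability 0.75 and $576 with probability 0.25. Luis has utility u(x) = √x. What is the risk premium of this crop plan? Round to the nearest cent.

E[u] = 0.75·√3844 + 0.25·√576 = 0.75·62 + 0.25·24 = 52.5
CE = (52.5)² = 2756.25
Risk premium = EV − CE = 3027 − 2756.25 = 270.75

$270.75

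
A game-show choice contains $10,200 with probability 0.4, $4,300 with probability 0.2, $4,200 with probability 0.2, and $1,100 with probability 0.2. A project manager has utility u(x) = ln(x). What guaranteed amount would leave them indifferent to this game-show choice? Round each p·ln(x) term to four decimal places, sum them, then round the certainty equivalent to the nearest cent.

E[u] = 0.4·ln(10200) + 0.2·ln(4300) + 0.2·ln(4200) + 0.2·ln(1100) = 3.6921 + 1.6733 + 1.6686 + 1.4006 = 8.4346
CE = e^8.4346 ≈ 4603.63

$4,603.63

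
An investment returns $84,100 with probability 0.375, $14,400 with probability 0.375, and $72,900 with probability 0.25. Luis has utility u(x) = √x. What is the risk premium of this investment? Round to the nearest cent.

E[u] = 0.375·√84100 + 0.375·√14400 + 0.25·√72900 = 0.375·290 + 0.375·120 + 0.25·270 = 221.25
CE = (221.25)² = 48951.5625
Risk premium = EV − CE = 55162.5 − 48951.5625 = 6210.9375

$6,210.94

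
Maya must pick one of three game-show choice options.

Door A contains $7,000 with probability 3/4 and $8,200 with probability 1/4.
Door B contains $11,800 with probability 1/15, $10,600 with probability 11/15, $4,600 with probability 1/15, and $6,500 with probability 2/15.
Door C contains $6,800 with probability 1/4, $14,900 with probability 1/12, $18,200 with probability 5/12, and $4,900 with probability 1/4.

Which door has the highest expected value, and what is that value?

Door C ($11,750)

Door A = 3/4 × 7000 + 1/4 × 8200 = 5250 + 2050 = 7300
Door B = 1/15 × 11800 + 11/15 × 10600 + 1/15 × 4600 + 2/15 × 6500 = 786.6667 + 7773.3333 + 306.6667 + 866.6667 = 9733.3333
Door C = 1/4 × 6800 + 1/12 × 14900 + 5/12 × 18200 + 1/4 × 4900 = 1700 + 1241.6667 + 7583.3333 + 1225 = 11750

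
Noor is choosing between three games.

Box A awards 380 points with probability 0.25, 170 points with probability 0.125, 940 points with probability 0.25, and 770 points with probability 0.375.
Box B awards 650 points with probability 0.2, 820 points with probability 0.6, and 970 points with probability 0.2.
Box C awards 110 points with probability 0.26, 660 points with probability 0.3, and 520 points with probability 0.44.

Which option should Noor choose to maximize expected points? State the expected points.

Box A = 0.25 × 380 + 0.125 × 170 + 0.25 × 940 + 0.375 × 770 = 95 + 21.25 + 235 + 288.75 = 640
Box B = 0.2 × 650 + 0.6 × 820 + 0.2 × 970 = 130 + 492 + 194 = 816
Box C = 0.26 × 110 + 0.3 × 660 + 0.44 × 520 = 28.6 + 198 + 228.8 = 455.4

Box B (816 points)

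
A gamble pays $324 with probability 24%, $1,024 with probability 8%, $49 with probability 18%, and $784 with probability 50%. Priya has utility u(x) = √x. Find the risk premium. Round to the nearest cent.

E[u] = 0.24·√324 + 0.08·√1024 + 0.18·√49 + 0.5·√784 = 0.24·18 + 0.08·32 + 0.18·7 + 0.5·28 = 22.14
CE = (22.14)² = 490.1796
Risk premium = EV − CE = 560.5 − 490.1796 = 70.3204

$70.32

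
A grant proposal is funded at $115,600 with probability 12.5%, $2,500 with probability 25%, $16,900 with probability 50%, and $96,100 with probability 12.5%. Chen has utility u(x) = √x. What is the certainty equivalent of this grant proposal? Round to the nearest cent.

$25,201.56

E[u] = 0.125·√115600 + 0.25·√2500 + 0.5·√16900 + 0.125·√96100 = 0.125·340 + 0.25·50 + 0.5·130 + 0.125·310 = 158.75
CE = (158.75)² = 25201.5625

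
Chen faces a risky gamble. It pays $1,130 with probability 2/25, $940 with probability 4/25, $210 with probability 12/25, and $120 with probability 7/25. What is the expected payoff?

EV = 2/25 × 1130 + 4/25 × 940 + 12/25 × 210 + 7/25 × 120 = 90.4 + 150.4 + 100.8 + 33.6 = 375.2

$375.20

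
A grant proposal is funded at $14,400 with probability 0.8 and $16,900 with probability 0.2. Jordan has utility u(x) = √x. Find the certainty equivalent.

E[u] = 0.8·√14400 + 0.2·√16900 = 0.8·120 + 0.2·130 = 122
CE = (122)² = 14884

$14,884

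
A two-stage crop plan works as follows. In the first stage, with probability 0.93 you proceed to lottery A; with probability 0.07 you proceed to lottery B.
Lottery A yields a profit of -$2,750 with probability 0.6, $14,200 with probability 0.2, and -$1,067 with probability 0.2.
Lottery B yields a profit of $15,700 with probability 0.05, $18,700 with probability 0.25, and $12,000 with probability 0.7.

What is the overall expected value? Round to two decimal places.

EV(A) = 0.6 × (-2750) + 0.2 × 14200 + 0.2 × (-1067) = -1650 + 2840 − 213.4 = 976.6
EV(B) = 0.05 × 15700 + 0.25 × 18700 + 0.7 × 12000 = 785 + 4675 + 8400 = 13860
Overall = 0.93 × 976.6 + 0.07 × 13860 = 908.238 + 970.2 = 1878.438

$1,878.44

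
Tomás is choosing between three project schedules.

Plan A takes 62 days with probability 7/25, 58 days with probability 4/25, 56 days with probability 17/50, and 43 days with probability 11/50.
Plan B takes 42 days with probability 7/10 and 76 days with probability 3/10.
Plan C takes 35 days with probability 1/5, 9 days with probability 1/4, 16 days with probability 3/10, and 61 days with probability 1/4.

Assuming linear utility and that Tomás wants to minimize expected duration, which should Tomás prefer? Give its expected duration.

Plan A = 7/25 × 62 + 4/25 × 58 + 17/50 × 56 + 11/50 × 43 = 17.36 + 9.28 + 19.04 + 9.46 = 55.14
Plan B = 7/10 × 42 + 3/10 × 76 = 29.4 + 22.8 = 52.2
Plan C = 1/5 × 35 + 1/4 × 9 + 3/10 × 16 + 1/4 × 61 = 7 + 2.25 + 4.8 + 15.25 = 29.3

Plan C (29.3 days)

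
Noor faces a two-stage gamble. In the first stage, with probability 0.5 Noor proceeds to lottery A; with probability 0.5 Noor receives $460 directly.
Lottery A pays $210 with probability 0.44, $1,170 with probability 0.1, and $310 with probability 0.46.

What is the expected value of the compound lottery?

$406

EV(A) = 0.44 × 210 + 0.1 × 1170 + 0.46 × 310 = 92.4 + 117 + 142.6 = 352
Branch B: 460 (certain)
Overall = 0.5 × 352 + 0.5 × 460 = 176 + 230 = 406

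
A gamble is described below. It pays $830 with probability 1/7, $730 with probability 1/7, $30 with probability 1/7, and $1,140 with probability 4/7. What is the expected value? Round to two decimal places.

EV = 1/7 × 830 + 1/7 × 730 + 1/7 × 30 + 4/7 × 1140 = 118.5714 + 104.2857 + 4.2857 + 651.4286 = 878.5714

$878.57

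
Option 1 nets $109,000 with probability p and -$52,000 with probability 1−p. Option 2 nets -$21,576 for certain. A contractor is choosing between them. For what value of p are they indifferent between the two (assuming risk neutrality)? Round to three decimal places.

p = 0.189

p·109000 + (1−p)·(-52000) = -21576
161000p − 52000 = -21576
p = (-21576 + 52000) / 161000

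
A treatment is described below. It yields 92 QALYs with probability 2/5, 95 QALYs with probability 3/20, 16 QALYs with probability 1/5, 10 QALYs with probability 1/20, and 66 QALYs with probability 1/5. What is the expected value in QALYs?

67.95 QALYs

EV = 2/5 × 92 + 3/20 × 95 + 1/5 × 16 + 1/20 × 10 + 1/5 × 66 = 36.8 + 14.25 + 3.2 + 0.5 + 13.2 = 67.95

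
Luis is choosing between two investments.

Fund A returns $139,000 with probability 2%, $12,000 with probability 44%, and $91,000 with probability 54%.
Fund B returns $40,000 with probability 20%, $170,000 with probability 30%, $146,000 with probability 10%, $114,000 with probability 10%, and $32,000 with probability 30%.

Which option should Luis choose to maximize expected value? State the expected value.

Fund B ($94,600)

Fund A = 0.02 × 139000 + 0.44 × 12000 + 0.54 × 91000 = 2780 + 5280 + 49140 = 57200
Fund B = 0.2 × 40000 + 0.3 × 170000 + 0.1 × 146000 + 0.1 × 114000 + 0.3 × 32000 = 8000 + 51000 + 14600 + 11400 + 9600 = 94600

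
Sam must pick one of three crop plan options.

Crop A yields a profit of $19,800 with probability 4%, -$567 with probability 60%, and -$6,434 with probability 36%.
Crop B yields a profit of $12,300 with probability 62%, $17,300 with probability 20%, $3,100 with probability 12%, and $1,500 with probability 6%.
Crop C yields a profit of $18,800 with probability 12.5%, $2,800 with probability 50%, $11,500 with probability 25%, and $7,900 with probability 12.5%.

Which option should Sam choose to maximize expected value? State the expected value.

Crop B ($11,548)

Crop A = 0.04 × 19800 + 0.6 × (-567) + 0.36 × (-6434) = 792 − 340.2 − 2316.24 = -1864.44
Crop B = 0.62 × 12300 + 0.2 × 17300 + 0.12 × 3100 + 0.06 × 1500 = 7626 + 3460 + 372 + 90 = 11548
Crop C = 0.125 × 18800 + 0.5 × 2800 + 0.25 × 11500 + 0.125 × 7900 = 2350 + 1400 + 2875 + 987.5 = 7612.5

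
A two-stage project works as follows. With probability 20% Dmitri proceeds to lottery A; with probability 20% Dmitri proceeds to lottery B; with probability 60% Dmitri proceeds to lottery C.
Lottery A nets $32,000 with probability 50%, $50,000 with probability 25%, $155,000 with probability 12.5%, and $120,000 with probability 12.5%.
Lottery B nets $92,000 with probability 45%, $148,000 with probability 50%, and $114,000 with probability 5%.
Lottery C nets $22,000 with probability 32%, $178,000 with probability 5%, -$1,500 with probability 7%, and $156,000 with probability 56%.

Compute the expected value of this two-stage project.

EV(A) = 0.5 × 32000 + 0.25 × 50000 + 0.125 × 155000 + 0.125 × 120000 = 16000 + 12500 + 19375 + 15000 = 62875
EV(B) = 0.45 × 92000 + 0.5 × 148000 + 0.05 × 114000 = 41400 + 74000 + 5700 = 121100
EV(C) = 0.32 × 22000 + 0.05 × 178000 + 0.07 × (-1500) + 0.56 × 156000 = 7040 + 8900 − 105 + 87360 = 103195
Overall = 0.2 × 62875 + 0.2 × 121100 + 0.6 × 103195 = 12575 + 24220 + 61917 = 98712

$98,712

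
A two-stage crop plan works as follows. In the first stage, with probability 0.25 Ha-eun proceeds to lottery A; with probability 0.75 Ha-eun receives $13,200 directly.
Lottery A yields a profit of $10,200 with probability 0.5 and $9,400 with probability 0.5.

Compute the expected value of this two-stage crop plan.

$12,350

EV(A) = 0.5 × 10200 + 0.5 × 9400 = 5100 + 4700 = 9800
Branch B: 13200 (certain)
Overall = 0.25 × 9800 + 0.75 × 13200 = 2450 + 9900 = 12350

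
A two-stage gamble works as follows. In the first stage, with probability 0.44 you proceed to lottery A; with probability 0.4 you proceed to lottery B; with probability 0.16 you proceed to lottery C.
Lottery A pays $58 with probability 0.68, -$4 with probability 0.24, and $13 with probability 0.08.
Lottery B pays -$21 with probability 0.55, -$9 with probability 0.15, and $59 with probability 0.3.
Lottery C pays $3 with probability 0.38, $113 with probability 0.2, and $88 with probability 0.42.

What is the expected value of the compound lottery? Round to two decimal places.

$29.02

EV(A) = 0.68 × 58 + 0.24 × (-4) + 0.08 × 13 = 39.44 − 0.96 + 1.04 = 39.52
EV(B) = 0.55 × (-21) + 0.15 × (-9) + 0.3 × 59 = -11.55 − 1.35 + 17.7 = 4.8
EV(C) = 0.38 × 3 + 0.2 × 113 + 0.42 × 88 = 1.14 + 22.6 + 36.96 = 60.7
Overall = 0.44 × 39.52 + 0.4 × 4.8 + 0.16 × 60.7 = 17.3888 + 1.92 + 9.712 = 29.0208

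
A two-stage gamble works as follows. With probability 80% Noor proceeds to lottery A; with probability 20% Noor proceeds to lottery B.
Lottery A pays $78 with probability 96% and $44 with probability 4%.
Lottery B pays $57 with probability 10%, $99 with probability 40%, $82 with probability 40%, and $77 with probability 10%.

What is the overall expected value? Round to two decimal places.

EV(A) = 0.96 × 78 + 0.04 × 44 = 74.88 + 1.76 = 76.64
EV(B) = 0.1 × 57 + 0.4 × 99 + 0.4 × 82 + 0.1 × 77 = 5.7 + 39.6 + 32.8 + 7.7 = 85.8
Overall = 0.8 × 76.64 + 0.2 × 85.8 = 61.312 + 17.16 = 78.472

$78.47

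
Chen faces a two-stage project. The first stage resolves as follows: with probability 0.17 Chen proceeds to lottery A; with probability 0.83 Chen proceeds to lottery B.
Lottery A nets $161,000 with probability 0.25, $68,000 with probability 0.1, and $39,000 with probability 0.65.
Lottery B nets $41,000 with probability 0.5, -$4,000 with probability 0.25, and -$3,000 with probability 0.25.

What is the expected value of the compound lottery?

$27,870.50

EV(A) = 0.25 × 161000 + 0.1 × 68000 + 0.65 × 39000 = 40250 + 6800 + 25350 = 72400
EV(B) = 0.5 × 41000 + 0.25 × (-4000) + 0.25 × (-3000) = 20500 − 1000 − 750 = 18750
Overall = 0.17 × 72400 + 0.83 × 18750 = 12308 + 15562.5 = 27870.5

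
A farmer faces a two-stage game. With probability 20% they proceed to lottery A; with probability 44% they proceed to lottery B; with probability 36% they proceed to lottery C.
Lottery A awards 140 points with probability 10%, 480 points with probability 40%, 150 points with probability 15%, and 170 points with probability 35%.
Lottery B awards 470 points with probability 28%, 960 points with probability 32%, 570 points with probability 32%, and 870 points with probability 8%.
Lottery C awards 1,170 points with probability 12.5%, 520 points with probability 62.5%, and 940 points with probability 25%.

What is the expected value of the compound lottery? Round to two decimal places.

615.80 points

EV(A) = 0.1 × 140 + 0.4 × 480 + 0.15 × 150 + 0.35 × 170 = 14 + 192 + 22.5 + 59.5 = 288
EV(B) = 0.28 × 470 + 0.32 × 960 + 0.32 × 570 + 0.08 × 870 = 131.6 + 307.2 + 182.4 + 69.6 = 690.8
EV(C) = 0.125 × 1170 + 0.625 × 520 + 0.25 × 940 = 146.25 + 325 + 235 = 706.25
Overall = 0.2 × 288 + 0.44 × 690.8 + 0.36 × 706.25 = 57.6 + 303.952 + 254.25 = 615.802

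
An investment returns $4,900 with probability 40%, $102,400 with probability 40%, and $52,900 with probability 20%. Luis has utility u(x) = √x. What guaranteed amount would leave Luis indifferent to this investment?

E[u] = 0.4·√4900 + 0.4·√102400 + 0.2·√52900 = 0.4·70 + 0.4·320 + 0.2·230 = 202
CE = (202)² = 40804

$40,804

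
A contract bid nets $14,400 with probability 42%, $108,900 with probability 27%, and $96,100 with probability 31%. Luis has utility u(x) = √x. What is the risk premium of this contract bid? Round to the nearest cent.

E[u] = 0.42·√14400 + 0.27·√108900 + 0.31·√96100 = 0.42·120 + 0.27·330 + 0.31·310 = 235.6
CE = (235.6)² = 55507.36
Risk premium = EV − CE = 65242 − 55507.36 = 9734.64

$9,734.64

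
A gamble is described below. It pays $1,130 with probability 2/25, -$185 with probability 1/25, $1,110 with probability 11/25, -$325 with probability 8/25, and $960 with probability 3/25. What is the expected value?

EV = 2/25 × 1130 + 1/25 × (-185) + 11/25 × 1110 + 8/25 × (-325) + 3/25 × 960 = 90.4 − 7.4 + 488.4 − 104 + 115.2 = 582.6

$582.60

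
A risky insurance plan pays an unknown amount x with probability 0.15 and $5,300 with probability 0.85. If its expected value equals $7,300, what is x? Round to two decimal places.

0.15·x + 0.85·5300 = 7300
0.15·x = 7300 − 4505 = 2795
x = 2795 / 0.15 = 18633.3333

x = $18,633.33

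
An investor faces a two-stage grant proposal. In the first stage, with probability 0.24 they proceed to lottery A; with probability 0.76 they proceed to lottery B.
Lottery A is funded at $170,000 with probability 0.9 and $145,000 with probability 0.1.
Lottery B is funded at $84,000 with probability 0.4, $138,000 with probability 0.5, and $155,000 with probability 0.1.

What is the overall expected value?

$129,956

EV(A) = 0.9 × 170000 + 0.1 × 145000 = 153000 + 14500 = 167500
EV(B) = 0.4 × 84000 + 0.5 × 138000 + 0.1 × 155000 = 33600 + 69000 + 15500 = 118100
Overall = 0.24 × 167500 + 0.76 × 118100 = 40200 + 89756 = 129956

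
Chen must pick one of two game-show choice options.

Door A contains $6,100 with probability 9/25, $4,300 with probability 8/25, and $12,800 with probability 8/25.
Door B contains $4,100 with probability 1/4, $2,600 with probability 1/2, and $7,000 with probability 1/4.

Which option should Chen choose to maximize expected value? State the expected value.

Door A = 9/25 × 6100 + 8/25 × 4300 + 8/25 × 12800 = 2196 + 1376 + 4096 = 7668
Door B = 1/4 × 4100 + 1/2 × 2600 + 1/4 × 7000 = 1025 + 1300 + 1750 = 4075

Door A ($7,668)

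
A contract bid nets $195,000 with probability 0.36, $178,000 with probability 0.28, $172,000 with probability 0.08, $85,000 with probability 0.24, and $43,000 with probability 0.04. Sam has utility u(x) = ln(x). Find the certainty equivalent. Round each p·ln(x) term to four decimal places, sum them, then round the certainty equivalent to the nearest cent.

$145,146.67

E[u] = 0.36·ln(195000) + 0.28·ln(178000) + 0.08·ln(172000) + 0.24·ln(85000) + 0.04·ln(43000) = 4.3851 + 3.3851 + 0.9644 + 2.7241 + 0.4268 = 11.8855
CE = e^11.8855 ≈ 145146.67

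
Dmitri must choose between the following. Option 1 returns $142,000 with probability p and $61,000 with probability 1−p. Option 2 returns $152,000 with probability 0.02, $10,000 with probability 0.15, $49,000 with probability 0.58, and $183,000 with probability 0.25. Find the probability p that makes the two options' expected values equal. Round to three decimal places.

p = 0.219

EV(Option 2) = 0.02 × 152000 + 0.15 × 10000 + 0.58 × 49000 + 0.25 × 183000 = 3040 + 1500 + 28420 + 45750 = 78710
p·142000 + (1−p)·61000 = 78710
81000p + 61000 = 78710
p = (78710 − 61000) / 81000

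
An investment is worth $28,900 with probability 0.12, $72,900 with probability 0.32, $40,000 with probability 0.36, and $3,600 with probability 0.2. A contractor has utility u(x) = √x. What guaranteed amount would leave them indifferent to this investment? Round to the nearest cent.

$36,404.64

E[u] = 0.12·√28900 + 0.32·√72900 + 0.36·√40000 + 0.2·√3600 = 0.12·170 + 0.32·270 + 0.36·200 + 0.2·60 = 190.8
CE = (190.8)² = 36404.64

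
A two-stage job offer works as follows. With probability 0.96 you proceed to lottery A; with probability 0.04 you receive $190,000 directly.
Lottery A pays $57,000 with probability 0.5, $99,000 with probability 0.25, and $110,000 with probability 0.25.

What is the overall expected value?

$85,120

EV(A) = 0.5 × 57000 + 0.25 × 99000 + 0.25 × 110000 = 28500 + 24750 + 27500 = 80750
Branch B: 190000 (certain)
Overall = 0.96 × 80750 + 0.04 × 190000 = 77520 + 7600 = 85120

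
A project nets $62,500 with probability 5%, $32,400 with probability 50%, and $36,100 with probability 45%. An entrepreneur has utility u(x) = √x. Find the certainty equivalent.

E[u] = 0.05·√62500 + 0.5·√32400 + 0.45·√36100 = 0.05·250 + 0.5·180 + 0.45·190 = 188
CE = (188)² = 35344

$35,344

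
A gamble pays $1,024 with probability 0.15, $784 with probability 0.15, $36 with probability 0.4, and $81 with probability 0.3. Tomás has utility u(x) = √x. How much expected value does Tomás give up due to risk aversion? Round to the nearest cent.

E[u] = 0.15·√1024 + 0.15·√784 + 0.4·√36 + 0.3·√81 = 0.15·32 + 0.15·28 + 0.4·6 + 0.3·9 = 14.1
CE = (14.1)² = 198.81
Risk premium = EV − CE = 309.9 − 198.81 = 111.09

$111.09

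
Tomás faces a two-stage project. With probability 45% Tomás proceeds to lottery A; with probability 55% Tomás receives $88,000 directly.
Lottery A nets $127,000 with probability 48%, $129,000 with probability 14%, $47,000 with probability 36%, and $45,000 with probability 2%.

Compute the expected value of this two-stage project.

EV(A) = 0.48 × 127000 + 0.14 × 129000 + 0.36 × 47000 + 0.02 × 45000 = 60960 + 18060 + 16920 + 900 = 96840
Branch B: 88000 (certain)
Overall = 0.45 × 96840 + 0.55 × 88000 = 43578 + 48400 = 91978

$91,978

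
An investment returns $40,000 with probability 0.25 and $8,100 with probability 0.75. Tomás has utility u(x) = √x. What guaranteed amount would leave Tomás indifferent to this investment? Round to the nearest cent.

$13,806.25

E[u] = 0.25·√40000 + 0.75·√8100 = 0.25·200 + 0.75·90 = 117.5
CE = (117.5)² = 13806.25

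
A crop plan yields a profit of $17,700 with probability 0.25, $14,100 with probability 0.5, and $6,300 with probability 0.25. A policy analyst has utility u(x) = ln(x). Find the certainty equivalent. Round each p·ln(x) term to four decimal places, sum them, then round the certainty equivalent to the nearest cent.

E[u] = 0.25·ln(17700) + 0.5·ln(14100) + 0.25·ln(6300) = 2.4453 + 4.7770 + 2.1871 = 9.4094
CE = e^9.4094 ≈ 12202.55

$12,202.55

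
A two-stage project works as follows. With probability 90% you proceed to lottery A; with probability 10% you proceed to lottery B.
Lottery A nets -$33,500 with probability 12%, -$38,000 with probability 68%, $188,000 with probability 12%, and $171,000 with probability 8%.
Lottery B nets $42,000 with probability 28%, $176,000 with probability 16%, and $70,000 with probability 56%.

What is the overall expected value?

EV(A) = 0.12 × (-33500) + 0.68 × (-38000) + 0.12 × 188000 + 0.08 × 171000 = -4020 − 25840 + 22560 + 13680 = 6380
EV(B) = 0.28 × 42000 + 0.16 × 176000 + 0.56 × 70000 = 11760 + 28160 + 39200 = 79120
Overall = 0.9 × 6380 + 0.1 × 79120 = 5742 + 7912 = 13654

$13,654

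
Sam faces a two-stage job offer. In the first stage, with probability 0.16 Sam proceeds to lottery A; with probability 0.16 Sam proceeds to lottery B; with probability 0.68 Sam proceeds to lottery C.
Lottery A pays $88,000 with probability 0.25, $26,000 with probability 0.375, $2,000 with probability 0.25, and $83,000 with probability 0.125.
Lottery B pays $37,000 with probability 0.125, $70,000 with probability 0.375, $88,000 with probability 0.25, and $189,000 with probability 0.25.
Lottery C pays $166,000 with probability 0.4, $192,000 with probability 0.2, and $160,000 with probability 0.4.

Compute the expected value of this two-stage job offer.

$137,624

EV(A) = 0.25 × 88000 + 0.375 × 26000 + 0.25 × 2000 + 0.125 × 83000 = 22000 + 9750 + 500 + 10375 = 42625
EV(B) = 0.125 × 37000 + 0.375 × 70000 + 0.25 × 88000 + 0.25 × 189000 = 4625 + 26250 + 22000 + 47250 = 100125
EV(C) = 0.4 × 166000 + 0.2 × 192000 + 0.4 × 160000 = 66400 + 38400 + 64000 = 168800
Overall = 0.16 × 42625 + 0.16 × 100125 + 0.68 × 168800 = 6820 + 16020 + 114784 = 137624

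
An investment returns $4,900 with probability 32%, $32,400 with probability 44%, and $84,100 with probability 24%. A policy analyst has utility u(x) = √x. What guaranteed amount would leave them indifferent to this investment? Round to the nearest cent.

$29,309.44

E[u] = 0.32·√4900 + 0.44·√32400 + 0.24·√84100 = 0.32·70 + 0.44·180 + 0.24·290 = 171.2
CE = (171.2)² = 29309.44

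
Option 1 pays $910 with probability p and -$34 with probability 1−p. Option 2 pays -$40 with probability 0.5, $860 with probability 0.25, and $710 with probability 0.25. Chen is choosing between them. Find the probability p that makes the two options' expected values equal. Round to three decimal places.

EV(Option 2) = 0.5 × (-40) + 0.25 × 860 + 0.25 × 710 = -20 + 215 + 177.5 = 372.5
p·910 + (1−p)·(-34) = 372.5
944p − 34 = 372.5
p = (372.5 + 34) / 944

p = 0.431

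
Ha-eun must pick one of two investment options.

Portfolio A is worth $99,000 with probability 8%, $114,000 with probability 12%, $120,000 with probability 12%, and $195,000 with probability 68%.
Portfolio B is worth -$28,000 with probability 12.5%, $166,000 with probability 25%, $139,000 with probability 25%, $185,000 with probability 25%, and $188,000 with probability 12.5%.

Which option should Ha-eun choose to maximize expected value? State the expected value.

Portfolio A ($168,600)

Portfolio A = 0.08 × 99000 + 0.12 × 114000 + 0.12 × 120000 + 0.68 × 195000 = 7920 + 13680 + 14400 + 132600 = 168600
Portfolio B = 0.125 × (-28000) + 0.25 × 166000 + 0.25 × 139000 + 0.25 × 185000 + 0.125 × 188000 = -3500 + 41500 + 34750 + 46250 + 23500 = 142500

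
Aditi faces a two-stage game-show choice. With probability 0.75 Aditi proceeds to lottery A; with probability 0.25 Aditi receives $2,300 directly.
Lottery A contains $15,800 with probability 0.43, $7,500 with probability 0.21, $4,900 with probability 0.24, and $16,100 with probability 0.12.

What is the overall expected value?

EV(A) = 0.43 × 15800 + 0.21 × 7500 + 0.24 × 4900 + 0.12 × 16100 = 6794 + 1575 + 1176 + 1932 = 11477
Branch B: 2300 (certain)
Overall = 0.75 × 11477 + 0.25 × 2300 = 8607.75 + 575 = 9182.75

$9,182.75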